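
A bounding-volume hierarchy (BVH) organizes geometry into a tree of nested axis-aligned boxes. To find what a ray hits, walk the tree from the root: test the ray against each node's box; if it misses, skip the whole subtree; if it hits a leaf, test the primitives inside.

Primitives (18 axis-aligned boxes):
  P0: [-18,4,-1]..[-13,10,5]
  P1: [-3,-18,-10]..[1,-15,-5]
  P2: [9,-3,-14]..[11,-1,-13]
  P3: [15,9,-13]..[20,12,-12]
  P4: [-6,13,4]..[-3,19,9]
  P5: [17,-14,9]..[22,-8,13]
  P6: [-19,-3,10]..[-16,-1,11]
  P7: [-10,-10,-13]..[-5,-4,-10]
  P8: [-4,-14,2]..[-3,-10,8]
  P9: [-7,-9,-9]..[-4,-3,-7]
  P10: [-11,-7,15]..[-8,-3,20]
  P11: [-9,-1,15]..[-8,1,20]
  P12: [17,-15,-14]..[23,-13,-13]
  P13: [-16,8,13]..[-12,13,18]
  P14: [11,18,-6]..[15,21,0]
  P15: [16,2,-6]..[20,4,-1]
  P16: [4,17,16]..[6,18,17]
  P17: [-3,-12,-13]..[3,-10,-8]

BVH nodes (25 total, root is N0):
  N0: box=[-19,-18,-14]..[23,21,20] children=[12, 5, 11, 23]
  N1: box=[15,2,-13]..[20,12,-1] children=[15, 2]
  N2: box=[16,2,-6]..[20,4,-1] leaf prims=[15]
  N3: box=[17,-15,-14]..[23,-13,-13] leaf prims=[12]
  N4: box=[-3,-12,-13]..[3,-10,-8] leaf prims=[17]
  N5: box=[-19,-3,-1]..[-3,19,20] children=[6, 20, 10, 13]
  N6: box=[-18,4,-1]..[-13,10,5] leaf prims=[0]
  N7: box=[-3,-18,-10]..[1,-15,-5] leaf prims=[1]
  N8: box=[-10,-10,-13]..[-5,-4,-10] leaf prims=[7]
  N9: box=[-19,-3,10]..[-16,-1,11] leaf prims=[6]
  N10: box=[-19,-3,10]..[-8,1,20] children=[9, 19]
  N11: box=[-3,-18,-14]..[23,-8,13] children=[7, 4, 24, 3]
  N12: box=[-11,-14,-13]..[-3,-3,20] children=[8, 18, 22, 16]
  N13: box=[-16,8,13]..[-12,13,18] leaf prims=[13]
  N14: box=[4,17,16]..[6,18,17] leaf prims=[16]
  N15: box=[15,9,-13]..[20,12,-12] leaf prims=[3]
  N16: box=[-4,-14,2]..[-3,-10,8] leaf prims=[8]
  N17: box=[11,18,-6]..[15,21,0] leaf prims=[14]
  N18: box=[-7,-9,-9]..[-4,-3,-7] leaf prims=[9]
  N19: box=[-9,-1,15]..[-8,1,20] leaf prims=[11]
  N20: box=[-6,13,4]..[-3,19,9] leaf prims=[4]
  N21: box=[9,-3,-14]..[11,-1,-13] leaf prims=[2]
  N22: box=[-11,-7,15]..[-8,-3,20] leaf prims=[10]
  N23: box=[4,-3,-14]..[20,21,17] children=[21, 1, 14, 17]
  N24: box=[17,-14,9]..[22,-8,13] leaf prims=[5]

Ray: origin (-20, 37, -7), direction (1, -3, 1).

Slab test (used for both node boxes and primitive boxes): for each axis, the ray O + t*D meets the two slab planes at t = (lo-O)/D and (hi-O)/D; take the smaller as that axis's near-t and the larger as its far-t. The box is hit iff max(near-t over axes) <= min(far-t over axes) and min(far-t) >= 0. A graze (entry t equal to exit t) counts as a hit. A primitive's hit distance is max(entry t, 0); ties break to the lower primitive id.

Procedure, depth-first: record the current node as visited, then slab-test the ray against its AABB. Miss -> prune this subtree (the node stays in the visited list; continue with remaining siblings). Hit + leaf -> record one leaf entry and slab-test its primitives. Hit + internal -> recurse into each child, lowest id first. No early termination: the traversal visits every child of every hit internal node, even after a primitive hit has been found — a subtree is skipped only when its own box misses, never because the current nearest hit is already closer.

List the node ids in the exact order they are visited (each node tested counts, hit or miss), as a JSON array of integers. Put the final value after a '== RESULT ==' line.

Trace the traversal:
N0 x:[1,43] y:[16/3,55/3] z:[-7,27] -> hit [16/3,55/3], descend [5, 11, 12, 23]
  N5 x:[1,17] y:[6,40/3] z:[6,27] -> hit [6,40/3], descend [6, 10, 13, 20]
    N6 x:[2,7] y:[9,11] z:[6,12] -> miss, prune
    N10 x:[1,12] y:[12,40/3] z:[17,27] -> miss, prune
    N13 x:[4,8] y:[8,29/3] z:[20,25] -> miss, prune
    N20 x:[14,17] y:[6,8] z:[11,16] -> miss, prune
  N11 x:[17,43] y:[15,55/3] z:[-7,20] -> hit [17,55/3], descend [3, 4, 7, 24]
    N3 x:[37,43] y:[50/3,52/3] z:[-7,-6] -> miss, prune
    N4 x:[17,23] y:[47/3,49/3] z:[-6,-1] -> miss, prune
    N7 x:[17,21] y:[52/3,55/3] z:[-3,2] -> miss, prune
    N24 x:[37,42] y:[15,17] z:[16,20] -> miss, prune
  N12 x:[9,17] y:[40/3,17] z:[-6,27] -> hit [40/3,17], descend [8, 16, 18, 22]
    N8 x:[10,15] y:[41/3,47/3] z:[-6,-3] -> miss, prune
    N16 x:[16,17] y:[47/3,17] z:[9,15] -> miss, prune
    N18 x:[13,16] y:[40/3,46/3] z:[-2,0] -> miss, prune
    N22 x:[9,12] y:[40/3,44/3] z:[22,27] -> miss, prune
  N23 x:[24,40] y:[16/3,40/3] z:[-7,24] -> miss, prune

17 AABB tests over nodes [0, 5, 6, 10, 13, 20, 11, 3, 4, 7, 24, 12, 8, 16, 18, 22, 23]; 0 leaves entered; closest miss.

== RESULT ==
[0, 5, 6, 10, 13, 20, 11, 3, 4, 7, 24, 12, 8, 16, 18, 22, 23]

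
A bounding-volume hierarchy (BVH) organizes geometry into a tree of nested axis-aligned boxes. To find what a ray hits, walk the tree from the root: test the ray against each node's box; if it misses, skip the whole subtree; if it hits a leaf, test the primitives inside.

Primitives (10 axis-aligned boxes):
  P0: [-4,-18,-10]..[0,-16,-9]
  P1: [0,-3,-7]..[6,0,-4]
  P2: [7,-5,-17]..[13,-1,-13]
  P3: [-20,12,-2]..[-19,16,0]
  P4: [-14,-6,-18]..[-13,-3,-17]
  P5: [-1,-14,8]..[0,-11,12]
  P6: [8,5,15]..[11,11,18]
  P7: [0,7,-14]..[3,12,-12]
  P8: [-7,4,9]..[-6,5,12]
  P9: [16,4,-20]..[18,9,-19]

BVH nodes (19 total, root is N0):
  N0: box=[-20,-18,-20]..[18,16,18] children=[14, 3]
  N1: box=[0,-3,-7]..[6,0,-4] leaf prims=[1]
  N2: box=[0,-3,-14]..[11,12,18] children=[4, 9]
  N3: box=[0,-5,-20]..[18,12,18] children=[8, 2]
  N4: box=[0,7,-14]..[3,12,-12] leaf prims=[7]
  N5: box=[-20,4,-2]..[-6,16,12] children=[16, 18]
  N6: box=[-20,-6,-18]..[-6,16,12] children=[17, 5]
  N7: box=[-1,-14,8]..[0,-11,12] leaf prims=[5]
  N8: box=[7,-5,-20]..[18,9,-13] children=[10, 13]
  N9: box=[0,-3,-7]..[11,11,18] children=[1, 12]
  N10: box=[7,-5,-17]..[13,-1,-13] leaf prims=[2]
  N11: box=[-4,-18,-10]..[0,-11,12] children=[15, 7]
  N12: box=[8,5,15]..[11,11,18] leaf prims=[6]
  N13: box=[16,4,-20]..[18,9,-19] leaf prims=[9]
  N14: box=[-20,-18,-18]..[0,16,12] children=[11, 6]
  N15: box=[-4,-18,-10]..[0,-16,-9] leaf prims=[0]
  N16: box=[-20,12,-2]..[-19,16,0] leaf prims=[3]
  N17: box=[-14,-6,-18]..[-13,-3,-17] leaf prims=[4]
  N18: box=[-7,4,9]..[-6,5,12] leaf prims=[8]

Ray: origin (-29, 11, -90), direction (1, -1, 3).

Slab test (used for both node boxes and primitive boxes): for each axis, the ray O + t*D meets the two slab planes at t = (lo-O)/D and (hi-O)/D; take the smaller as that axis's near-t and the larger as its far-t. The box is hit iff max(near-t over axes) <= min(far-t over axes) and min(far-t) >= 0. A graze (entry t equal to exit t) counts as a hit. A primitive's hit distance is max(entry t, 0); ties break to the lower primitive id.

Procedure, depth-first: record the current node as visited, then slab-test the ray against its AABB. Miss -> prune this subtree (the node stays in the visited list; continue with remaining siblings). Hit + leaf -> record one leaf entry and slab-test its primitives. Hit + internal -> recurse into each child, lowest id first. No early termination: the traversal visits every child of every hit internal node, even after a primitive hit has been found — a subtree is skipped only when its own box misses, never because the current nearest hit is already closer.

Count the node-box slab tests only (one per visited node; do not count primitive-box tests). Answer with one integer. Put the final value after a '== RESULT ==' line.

Walk:
N0 x:[9,47] y:[-5,29] z:[70/3,36] -> hit [70/3,29], descend [3, 14]
  N3 x:[29,47] y:[-1,16] z:[70/3,36] -> miss, prune
  N14 x:[9,29] y:[-5,29] z:[24,34] -> hit [24,29], descend [6, 11]
    N6 x:[9,23] y:[-5,17] z:[24,34] -> miss, prune
    N11 x:[25,29] y:[22,29] z:[80/3,34] -> hit [80/3,29], descend [7, 15]
      N7 x:[28,29] y:[22,25] z:[98/3,34] -> miss, prune
      N15 x:[25,29] y:[27,29] z:[80/3,27] -> hit [27,27] leaf, test {P0@t=27}

Summary -> nodes [0, 3, 14, 6, 11, 7, 15]; box-tests=7; leaf-entries=1; first=P0

== RESULT ==
7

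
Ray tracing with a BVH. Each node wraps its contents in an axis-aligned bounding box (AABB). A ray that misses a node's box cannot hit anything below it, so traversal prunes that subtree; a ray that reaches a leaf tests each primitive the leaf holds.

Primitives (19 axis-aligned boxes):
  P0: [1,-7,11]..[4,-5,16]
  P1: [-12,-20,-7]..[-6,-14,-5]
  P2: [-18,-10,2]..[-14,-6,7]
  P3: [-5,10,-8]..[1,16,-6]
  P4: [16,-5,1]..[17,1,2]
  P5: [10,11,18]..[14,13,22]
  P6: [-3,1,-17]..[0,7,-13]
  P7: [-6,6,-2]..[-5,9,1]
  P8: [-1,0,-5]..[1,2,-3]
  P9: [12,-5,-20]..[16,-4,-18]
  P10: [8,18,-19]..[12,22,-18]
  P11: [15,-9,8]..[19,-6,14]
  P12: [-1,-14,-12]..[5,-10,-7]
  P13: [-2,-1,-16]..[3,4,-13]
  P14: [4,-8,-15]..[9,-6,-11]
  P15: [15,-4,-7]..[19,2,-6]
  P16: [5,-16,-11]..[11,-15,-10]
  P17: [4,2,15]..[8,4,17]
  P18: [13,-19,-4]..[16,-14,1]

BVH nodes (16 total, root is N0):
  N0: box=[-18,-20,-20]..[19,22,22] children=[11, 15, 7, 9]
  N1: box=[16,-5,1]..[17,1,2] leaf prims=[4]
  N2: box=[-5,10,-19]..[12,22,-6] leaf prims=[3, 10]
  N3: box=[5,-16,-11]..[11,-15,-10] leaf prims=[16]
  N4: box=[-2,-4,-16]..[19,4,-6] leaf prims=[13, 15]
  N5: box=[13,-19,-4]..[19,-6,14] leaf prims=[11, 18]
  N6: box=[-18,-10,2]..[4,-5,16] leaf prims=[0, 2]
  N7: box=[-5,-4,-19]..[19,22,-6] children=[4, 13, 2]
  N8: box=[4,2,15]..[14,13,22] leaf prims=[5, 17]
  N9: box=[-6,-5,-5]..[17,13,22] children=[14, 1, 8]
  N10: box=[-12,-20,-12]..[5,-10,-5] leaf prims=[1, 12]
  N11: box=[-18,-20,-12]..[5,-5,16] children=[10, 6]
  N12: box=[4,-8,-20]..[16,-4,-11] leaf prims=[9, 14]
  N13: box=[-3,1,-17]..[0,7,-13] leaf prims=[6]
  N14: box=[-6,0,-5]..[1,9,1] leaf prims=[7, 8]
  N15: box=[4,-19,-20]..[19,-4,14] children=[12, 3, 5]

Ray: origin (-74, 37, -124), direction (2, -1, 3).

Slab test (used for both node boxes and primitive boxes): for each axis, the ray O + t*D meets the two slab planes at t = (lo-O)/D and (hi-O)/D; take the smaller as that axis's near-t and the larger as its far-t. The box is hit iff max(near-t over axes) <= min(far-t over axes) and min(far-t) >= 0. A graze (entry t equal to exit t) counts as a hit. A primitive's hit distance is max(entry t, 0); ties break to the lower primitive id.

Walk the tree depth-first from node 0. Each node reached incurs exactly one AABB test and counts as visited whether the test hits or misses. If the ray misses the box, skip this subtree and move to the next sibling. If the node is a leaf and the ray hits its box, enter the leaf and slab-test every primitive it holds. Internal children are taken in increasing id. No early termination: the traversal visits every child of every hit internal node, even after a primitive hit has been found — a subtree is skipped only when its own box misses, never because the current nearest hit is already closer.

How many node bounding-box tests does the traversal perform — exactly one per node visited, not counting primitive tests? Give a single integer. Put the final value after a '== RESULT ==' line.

Trace the traversal:
N0 x:[28,93/2] y:[15,57] z:[104/3,146/3] -> hit [104/3,93/2], descend [7, 9, 11, 15]
  N7 x:[69/2,93/2] y:[15,41] z:[35,118/3] -> hit [35,118/3], descend [2, 4, 13]
    N2 x:[69/2,43] y:[15,27] z:[35,118/3] -> miss, prune
    N4 x:[36,93/2] y:[33,41] z:[36,118/3] -> hit [36,118/3] leaf, test {P13@t=36, P15(miss)}
    N13 x:[71/2,37] y:[30,36] z:[107/3,37] -> hit [107/3,36] leaf, test {P6@t=107/3}
  N9 x:[34,91/2] y:[24,42] z:[119/3,146/3] -> hit [119/3,42], descend [1, 8, 14]
    N1 x:[45,91/2] y:[36,42] z:[125/3,42] -> miss, prune
    N8 x:[39,44] y:[24,35] z:[139/3,146/3] -> miss, prune
    N14 x:[34,75/2] y:[28,37] z:[119/3,125/3] -> miss, prune
  N11 x:[28,79/2] y:[42,57] z:[112/3,140/3] -> miss, prune
  N15 x:[39,93/2] y:[41,56] z:[104/3,46] -> hit [41,46], descend [3, 5, 12]
    N3 x:[79/2,85/2] y:[52,53] z:[113/3,38] -> miss, prune
    N5 x:[87/2,93/2] y:[43,56] z:[40,46] -> hit [87/2,46] leaf, test {P11@t=89/2, P18(miss)}
    N12 x:[39,45] y:[41,45] z:[104/3,113/3] -> miss, prune

14 AABB tests over nodes [0, 7, 2, 4, 13, 9, 1, 8, 14, 11, 15, 3, 5, 12]; 3 leaves entered; closest P6.

== RESULT ==
14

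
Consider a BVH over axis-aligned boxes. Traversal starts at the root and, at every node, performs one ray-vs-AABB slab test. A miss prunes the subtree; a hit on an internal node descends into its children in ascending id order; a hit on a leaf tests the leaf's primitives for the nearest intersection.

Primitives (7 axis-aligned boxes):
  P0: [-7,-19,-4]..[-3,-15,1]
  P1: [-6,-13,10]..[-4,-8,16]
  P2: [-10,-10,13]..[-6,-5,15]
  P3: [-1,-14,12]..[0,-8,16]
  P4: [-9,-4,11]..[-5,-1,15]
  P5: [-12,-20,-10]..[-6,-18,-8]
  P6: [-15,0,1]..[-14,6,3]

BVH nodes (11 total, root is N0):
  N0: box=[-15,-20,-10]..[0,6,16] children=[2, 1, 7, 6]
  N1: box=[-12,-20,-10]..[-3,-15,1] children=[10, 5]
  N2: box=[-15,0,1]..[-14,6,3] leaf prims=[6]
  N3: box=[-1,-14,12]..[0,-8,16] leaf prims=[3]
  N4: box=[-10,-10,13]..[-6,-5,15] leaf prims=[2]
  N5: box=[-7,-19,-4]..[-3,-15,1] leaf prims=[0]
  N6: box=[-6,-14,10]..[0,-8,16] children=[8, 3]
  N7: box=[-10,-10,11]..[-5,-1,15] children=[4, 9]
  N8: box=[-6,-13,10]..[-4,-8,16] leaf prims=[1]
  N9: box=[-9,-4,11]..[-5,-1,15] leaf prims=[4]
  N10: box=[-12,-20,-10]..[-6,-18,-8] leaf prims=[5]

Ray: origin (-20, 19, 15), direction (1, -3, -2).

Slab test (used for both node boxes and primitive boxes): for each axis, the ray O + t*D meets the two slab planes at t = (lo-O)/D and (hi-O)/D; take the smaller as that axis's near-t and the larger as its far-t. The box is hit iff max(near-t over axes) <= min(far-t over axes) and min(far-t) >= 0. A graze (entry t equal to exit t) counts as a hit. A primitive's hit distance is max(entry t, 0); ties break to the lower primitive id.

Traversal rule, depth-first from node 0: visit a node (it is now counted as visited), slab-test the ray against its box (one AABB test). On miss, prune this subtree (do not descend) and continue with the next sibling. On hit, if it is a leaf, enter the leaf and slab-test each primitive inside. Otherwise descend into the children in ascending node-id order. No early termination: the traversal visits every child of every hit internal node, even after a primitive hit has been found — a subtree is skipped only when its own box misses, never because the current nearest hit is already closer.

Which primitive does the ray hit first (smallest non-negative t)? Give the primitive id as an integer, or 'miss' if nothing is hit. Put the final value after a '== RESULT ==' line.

Traverse from the root:
N0 x:[5,20] y:[13/3,13] z:[-1/2,25/2] -> hit [5,25/2], descend [1, 2, 6, 7]
  N1 x:[8,17] y:[34/3,13] z:[7,25/2] -> hit [34/3,25/2], descend [5, 10]
    N5 x:[13,17] y:[34/3,38/3] z:[7,19/2] -> miss, prune
    N10 x:[8,14] y:[37/3,13] z:[23/2,25/2] -> hit [37/3,25/2] leaf, test {P5@t=37/3}
  N2 x:[5,6] y:[13/3,19/3] z:[6,7] -> hit [6,6] leaf, test {P6@t=6}
  N6 x:[14,20] y:[9,11] z:[-1/2,5/2] -> miss, prune
  N7 x:[10,15] y:[20/3,29/3] z:[0,2] -> miss, prune

Visited [0, 1, 5, 10, 2, 6, 7]. Tests: 7 box, 2 leaf. Nearest: P6.

== RESULT ==
6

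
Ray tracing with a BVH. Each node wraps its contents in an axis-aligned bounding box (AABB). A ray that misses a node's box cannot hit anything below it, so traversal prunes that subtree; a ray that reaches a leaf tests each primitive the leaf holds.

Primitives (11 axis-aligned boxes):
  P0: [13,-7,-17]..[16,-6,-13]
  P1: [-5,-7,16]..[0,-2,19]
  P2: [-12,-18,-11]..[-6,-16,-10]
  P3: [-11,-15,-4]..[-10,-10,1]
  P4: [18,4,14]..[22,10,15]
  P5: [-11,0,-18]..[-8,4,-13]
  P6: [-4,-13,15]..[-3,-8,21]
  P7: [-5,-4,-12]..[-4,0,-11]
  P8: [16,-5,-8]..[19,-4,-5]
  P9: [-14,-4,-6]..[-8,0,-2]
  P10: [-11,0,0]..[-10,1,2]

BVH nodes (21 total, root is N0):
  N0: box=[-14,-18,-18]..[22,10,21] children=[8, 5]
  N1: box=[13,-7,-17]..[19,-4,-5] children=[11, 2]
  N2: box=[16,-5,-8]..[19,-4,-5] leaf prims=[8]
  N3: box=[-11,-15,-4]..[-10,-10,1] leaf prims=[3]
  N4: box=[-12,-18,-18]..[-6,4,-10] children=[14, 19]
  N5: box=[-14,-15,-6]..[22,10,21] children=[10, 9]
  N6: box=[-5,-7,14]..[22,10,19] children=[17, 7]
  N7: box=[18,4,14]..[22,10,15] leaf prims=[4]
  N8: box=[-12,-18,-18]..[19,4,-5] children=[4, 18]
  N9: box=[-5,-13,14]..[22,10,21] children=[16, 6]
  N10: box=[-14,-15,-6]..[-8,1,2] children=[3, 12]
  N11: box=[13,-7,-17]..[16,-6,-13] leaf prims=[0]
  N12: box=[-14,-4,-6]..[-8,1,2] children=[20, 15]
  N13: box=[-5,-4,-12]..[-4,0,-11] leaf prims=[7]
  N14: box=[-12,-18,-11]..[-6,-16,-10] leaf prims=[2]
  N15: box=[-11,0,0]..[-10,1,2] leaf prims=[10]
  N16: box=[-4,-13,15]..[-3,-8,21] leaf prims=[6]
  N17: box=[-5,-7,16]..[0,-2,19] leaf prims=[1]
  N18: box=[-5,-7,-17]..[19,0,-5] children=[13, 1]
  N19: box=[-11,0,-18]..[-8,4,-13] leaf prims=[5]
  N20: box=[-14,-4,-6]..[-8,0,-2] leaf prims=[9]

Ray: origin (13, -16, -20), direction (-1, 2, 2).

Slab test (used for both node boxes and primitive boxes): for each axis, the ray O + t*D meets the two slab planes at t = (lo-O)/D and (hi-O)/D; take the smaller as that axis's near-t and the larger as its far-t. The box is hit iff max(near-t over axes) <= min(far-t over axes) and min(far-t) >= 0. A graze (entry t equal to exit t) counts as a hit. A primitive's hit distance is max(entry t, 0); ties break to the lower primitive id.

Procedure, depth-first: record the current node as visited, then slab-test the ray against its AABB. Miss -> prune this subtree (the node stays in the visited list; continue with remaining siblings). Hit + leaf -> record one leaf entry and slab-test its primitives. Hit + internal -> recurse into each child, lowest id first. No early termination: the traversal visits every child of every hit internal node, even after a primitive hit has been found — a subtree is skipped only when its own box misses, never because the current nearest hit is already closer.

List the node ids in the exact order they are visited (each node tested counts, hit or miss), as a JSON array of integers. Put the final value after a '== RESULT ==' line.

Trace the traversal:
N0 x:[-9,27] y:[-1,13] z:[1,41/2] -> hit [1,13], descend [5, 8]
  N5 x:[-9,27] y:[1/2,13] z:[7,41/2] -> hit [7,13], descend [9, 10]
    N9 x:[-9,18] y:[3/2,13] z:[17,41/2] -> miss, prune
    N10 x:[21,27] y:[1/2,17/2] z:[7,11] -> miss, prune
  N8 x:[-6,25] y:[-1,10] z:[1,15/2] -> hit [1,15/2], descend [4, 18]
    N4 x:[19,25] y:[-1,10] z:[1,5] -> miss, prune
    N18 x:[-6,18] y:[9/2,8] z:[3/2,15/2] -> hit [9/2,15/2], descend [1, 13]
      N1 x:[-6,0] y:[9/2,6] z:[3/2,15/2] -> miss, prune
      N13 x:[17,18] y:[6,8] z:[4,9/2] -> miss, prune

9 AABB tests over nodes [0, 5, 9, 10, 8, 4, 18, 1, 13]; 0 leaves entered; closest miss.

== RESULT ==
[0, 5, 9, 10, 8, 4, 18, 1, 13]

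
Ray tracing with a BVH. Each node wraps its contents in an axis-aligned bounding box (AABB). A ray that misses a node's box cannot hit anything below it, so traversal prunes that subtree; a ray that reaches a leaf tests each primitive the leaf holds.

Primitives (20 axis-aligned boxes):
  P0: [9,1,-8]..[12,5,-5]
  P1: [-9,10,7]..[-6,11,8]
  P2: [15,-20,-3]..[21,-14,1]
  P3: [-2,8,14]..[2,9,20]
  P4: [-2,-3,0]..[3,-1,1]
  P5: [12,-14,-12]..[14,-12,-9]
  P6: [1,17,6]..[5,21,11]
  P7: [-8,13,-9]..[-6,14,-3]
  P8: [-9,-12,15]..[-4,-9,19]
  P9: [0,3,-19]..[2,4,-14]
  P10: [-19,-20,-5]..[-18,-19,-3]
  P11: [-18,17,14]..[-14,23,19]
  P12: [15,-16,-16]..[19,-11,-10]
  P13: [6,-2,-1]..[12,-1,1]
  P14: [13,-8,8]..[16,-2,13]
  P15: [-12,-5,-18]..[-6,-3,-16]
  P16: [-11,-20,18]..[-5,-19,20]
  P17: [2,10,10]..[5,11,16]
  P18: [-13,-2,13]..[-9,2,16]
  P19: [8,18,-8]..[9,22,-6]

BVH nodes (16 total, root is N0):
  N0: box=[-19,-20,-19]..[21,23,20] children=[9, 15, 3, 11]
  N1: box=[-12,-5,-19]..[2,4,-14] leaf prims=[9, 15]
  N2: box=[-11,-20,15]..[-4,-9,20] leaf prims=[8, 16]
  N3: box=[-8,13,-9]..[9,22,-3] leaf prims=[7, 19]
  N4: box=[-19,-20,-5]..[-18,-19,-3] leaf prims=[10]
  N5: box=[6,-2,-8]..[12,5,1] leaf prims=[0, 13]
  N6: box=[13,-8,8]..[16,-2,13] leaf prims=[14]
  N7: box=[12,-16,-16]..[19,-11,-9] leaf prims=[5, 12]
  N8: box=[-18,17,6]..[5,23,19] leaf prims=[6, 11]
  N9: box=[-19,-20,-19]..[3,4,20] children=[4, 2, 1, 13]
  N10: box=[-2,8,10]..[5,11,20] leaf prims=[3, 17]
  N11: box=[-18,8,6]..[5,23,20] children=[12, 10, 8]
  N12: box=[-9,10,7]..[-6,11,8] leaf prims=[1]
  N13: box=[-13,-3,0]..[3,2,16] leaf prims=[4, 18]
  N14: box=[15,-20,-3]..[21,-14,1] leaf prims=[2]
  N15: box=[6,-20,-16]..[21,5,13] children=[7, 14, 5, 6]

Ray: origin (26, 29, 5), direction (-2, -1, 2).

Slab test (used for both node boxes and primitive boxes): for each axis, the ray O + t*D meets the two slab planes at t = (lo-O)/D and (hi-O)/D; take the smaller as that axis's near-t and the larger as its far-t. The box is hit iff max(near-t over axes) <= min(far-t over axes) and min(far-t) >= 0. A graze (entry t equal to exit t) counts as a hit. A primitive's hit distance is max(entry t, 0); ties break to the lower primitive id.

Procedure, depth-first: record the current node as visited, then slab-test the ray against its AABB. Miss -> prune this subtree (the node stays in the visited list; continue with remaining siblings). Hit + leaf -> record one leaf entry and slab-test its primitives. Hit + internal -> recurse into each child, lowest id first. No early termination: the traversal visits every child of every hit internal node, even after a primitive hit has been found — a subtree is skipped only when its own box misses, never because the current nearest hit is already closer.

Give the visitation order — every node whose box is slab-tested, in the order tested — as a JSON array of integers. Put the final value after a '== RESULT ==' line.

Trace the traversal:
N0 x:[5/2,45/2] y:[6,49] z:[-12,15/2] -> hit [6,15/2], descend [3, 9, 11, 15]
  N3 x:[17/2,17] y:[7,16] z:[-7,-4] -> miss, prune
  N9 x:[23/2,45/2] y:[25,49] z:[-12,15/2] -> miss, prune
  N11 x:[21/2,22] y:[6,21] z:[1/2,15/2] -> miss, prune
  N15 x:[5/2,10] y:[24,49] z:[-21/2,4] -> miss, prune

Visited [0, 3, 9, 11, 15]. Tests: 5 box, 0 leaf. Nearest: miss.

== RESULT ==
[0, 3, 9, 11, 15]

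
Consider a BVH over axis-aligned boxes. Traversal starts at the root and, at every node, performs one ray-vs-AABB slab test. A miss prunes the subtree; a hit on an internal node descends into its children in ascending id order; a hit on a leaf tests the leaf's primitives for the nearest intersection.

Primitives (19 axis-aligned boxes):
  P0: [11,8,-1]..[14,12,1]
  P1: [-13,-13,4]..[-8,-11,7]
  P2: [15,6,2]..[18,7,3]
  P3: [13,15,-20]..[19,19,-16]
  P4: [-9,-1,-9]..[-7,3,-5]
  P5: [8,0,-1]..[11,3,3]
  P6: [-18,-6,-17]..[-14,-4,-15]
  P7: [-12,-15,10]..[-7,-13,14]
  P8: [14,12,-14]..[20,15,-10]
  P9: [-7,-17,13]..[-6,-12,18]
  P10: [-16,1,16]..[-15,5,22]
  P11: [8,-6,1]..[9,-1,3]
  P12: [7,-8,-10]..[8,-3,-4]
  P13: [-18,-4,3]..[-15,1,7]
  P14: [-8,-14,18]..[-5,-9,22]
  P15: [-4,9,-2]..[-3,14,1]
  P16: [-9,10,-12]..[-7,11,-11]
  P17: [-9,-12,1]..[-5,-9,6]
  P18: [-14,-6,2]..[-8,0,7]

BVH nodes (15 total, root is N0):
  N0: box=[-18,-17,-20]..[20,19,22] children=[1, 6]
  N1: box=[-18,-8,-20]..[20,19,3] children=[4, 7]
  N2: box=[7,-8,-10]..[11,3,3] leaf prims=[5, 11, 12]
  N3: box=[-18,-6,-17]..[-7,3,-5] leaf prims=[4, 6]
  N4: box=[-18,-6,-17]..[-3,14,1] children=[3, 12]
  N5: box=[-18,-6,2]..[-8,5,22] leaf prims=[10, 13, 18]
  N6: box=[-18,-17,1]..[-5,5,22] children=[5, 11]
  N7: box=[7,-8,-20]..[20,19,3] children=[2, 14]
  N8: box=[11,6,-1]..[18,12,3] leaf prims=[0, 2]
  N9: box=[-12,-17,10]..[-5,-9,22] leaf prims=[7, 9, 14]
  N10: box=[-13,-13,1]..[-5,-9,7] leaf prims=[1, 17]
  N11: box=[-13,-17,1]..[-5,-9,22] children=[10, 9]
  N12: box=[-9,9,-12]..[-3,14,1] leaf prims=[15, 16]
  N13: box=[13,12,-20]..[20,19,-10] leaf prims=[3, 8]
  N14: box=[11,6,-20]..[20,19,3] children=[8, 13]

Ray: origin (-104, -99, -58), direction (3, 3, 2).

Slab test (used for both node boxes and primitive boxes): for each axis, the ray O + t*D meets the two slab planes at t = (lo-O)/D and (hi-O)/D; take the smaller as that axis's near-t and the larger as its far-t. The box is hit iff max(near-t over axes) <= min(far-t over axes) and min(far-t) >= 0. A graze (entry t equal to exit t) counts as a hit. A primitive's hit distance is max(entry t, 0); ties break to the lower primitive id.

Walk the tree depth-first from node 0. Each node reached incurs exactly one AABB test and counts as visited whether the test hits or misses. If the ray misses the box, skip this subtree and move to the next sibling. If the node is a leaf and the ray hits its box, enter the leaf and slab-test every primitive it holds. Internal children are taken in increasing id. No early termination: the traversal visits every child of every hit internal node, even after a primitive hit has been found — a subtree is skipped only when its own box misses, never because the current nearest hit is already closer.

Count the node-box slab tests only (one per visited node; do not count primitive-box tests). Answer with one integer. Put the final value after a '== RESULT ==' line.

Traverse from the root:
N0 x:[86/3,124/3] y:[82/3,118/3] z:[19,40] -> hit [86/3,118/3], descend [1, 6]
  N1 x:[86/3,124/3] y:[91/3,118/3] z:[19,61/2] -> hit [91/3,61/2], descend [4, 7]
    N4 x:[86/3,101/3] y:[31,113/3] z:[41/2,59/2] -> miss, prune
    N7 x:[37,124/3] y:[91/3,118/3] z:[19,61/2] -> miss, prune
  N6 x:[86/3,33] y:[82/3,104/3] z:[59/2,40] -> hit [59/2,33], descend [5, 11]
    N5 x:[86/3,32] y:[31,104/3] z:[30,40] -> hit [31,32] leaf, test {P10(miss), P13(miss), P18@t=31}
    N11 x:[91/3,33] y:[82/3,30] z:[59/2,40] -> miss, prune

Summary -> nodes [0, 1, 4, 7, 6, 5, 11]; box-tests=7; leaf-entries=1; first=P18

== RESULT ==
7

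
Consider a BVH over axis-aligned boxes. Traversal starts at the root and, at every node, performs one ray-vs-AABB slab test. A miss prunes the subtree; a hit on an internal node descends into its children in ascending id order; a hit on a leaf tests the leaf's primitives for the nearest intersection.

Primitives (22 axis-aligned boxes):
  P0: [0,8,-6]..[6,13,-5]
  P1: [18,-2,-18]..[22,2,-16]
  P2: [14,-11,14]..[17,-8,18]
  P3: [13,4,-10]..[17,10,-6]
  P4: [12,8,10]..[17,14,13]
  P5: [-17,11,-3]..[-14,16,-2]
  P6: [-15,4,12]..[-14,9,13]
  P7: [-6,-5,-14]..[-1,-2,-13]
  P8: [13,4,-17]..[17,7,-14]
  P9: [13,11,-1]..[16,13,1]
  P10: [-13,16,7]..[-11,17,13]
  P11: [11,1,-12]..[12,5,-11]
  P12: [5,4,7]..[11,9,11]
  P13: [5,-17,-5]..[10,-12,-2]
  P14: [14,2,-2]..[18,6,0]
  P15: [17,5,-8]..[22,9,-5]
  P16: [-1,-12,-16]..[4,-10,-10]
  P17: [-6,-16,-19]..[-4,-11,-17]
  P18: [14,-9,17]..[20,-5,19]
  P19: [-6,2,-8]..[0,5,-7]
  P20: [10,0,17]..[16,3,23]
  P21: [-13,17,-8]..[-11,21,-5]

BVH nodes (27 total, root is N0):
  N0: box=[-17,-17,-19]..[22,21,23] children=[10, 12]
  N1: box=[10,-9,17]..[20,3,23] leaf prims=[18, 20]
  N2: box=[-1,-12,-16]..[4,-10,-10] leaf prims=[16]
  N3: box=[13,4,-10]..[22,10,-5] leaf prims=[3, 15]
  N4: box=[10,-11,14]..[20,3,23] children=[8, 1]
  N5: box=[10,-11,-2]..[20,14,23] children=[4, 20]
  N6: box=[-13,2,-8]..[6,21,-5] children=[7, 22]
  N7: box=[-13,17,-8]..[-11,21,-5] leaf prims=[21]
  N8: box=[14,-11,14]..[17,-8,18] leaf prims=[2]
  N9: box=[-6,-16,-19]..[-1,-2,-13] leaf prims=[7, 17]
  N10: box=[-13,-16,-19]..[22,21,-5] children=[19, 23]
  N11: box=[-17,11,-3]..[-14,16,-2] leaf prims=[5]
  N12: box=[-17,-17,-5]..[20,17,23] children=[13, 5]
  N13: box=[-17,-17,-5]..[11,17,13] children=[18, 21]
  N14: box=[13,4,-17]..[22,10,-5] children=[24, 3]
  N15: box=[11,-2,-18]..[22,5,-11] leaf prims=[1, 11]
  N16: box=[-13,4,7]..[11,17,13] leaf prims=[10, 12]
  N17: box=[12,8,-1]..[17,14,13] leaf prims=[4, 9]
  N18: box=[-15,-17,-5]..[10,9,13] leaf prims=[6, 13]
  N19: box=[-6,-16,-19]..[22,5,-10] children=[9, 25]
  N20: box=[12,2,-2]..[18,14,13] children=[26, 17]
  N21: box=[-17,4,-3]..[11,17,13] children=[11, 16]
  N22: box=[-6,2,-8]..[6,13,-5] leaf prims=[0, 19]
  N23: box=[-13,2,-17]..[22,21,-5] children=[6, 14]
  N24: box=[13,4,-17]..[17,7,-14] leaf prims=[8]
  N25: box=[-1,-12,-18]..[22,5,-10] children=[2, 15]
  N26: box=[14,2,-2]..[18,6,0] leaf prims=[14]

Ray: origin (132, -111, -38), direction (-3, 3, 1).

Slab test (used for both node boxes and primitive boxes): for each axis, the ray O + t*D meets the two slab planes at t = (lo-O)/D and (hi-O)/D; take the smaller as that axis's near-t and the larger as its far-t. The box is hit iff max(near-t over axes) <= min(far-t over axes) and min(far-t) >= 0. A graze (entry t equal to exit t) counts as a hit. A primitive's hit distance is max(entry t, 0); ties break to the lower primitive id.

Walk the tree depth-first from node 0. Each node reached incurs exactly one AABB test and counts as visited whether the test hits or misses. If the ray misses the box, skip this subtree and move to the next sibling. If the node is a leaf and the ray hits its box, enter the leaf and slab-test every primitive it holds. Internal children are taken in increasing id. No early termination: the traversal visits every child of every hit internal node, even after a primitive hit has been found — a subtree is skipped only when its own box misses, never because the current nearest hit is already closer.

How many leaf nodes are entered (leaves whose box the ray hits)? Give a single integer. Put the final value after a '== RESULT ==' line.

Walk:
N0 x:[110/3,149/3] y:[94/3,44] z:[19,61] -> hit [110/3,44], descend [10, 12]
  N10 x:[110/3,145/3] y:[95/3,44] z:[19,33] -> miss, prune
  N12 x:[112/3,149/3] y:[94/3,128/3] z:[33,61] -> hit [112/3,128/3], descend [5, 13]
    N5 x:[112/3,122/3] y:[100/3,125/3] z:[36,61] -> hit [112/3,122/3], descend [4, 20]
      N4 x:[112/3,122/3] y:[100/3,38] z:[52,61] -> miss, prune
      N20 x:[38,40] y:[113/3,125/3] z:[36,51] -> hit [38,40], descend [17, 26]
        N17 x:[115/3,40] y:[119/3,125/3] z:[37,51] -> hit [119/3,40] leaf, test {P4(miss), P9(miss)}
        N26 x:[38,118/3] y:[113/3,39] z:[36,38] -> hit [38,38] leaf, test {P14@t=38}
    N13 x:[121/3,149/3] y:[94/3,128/3] z:[33,51] -> hit [121/3,128/3], descend [18, 21]
      N18 x:[122/3,49] y:[94/3,40] z:[33,51] -> miss, prune
      N21 x:[121/3,149/3] y:[115/3,128/3] z:[35,51] -> hit [121/3,128/3], descend [11, 16]
        N11 x:[146/3,149/3] y:[122/3,127/3] z:[35,36] -> miss, prune
        N16 x:[121/3,145/3] y:[115/3,128/3] z:[45,51] -> miss, prune

Visited [0, 10, 12, 5, 4, 20, 17, 26, 13, 18, 21, 11, 16]. Tests: 13 box, 2 leaf. Nearest: P14.

== RESULT ==
2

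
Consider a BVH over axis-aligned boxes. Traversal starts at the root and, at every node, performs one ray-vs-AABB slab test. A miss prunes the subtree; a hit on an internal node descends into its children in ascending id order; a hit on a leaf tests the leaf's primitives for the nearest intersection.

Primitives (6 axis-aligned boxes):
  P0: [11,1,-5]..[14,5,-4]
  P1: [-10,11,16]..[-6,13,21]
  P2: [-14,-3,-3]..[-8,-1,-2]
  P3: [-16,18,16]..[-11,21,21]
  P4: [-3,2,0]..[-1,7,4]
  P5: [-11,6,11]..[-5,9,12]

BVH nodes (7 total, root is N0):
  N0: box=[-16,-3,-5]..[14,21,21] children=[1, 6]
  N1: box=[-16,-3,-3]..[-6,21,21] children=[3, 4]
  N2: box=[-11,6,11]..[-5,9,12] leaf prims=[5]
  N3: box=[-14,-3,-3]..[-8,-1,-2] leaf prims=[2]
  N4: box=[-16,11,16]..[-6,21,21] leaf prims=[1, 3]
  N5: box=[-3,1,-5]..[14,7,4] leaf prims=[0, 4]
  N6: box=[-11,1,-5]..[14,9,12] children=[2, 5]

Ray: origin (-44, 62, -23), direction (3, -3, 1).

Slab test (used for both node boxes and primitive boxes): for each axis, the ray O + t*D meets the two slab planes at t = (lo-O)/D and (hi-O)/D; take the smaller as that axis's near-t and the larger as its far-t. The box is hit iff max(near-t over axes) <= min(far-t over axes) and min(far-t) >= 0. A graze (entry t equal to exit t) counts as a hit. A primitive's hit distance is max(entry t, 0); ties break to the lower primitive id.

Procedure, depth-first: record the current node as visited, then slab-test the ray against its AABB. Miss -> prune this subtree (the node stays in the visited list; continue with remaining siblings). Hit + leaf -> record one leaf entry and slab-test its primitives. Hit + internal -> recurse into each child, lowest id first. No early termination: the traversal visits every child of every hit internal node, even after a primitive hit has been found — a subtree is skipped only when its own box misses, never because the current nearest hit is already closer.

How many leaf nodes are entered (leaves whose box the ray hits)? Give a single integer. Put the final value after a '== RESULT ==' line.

Walk:
N0 x:[28/3,58/3] y:[41/3,65/3] z:[18,44] -> hit [18,58/3], descend [1, 6]
  N1 x:[28/3,38/3] y:[41/3,65/3] z:[20,44] -> miss, prune
  N6 x:[11,58/3] y:[53/3,61/3] z:[18,35] -> hit [18,58/3], descend [2, 5]
    N2 x:[11,13] y:[53/3,56/3] z:[34,35] -> miss, prune
    N5 x:[41/3,58/3] y:[55/3,61/3] z:[18,27] -> hit [55/3,58/3] leaf, test {P0@t=19, P4(miss)}

5 AABB tests over nodes [0, 1, 6, 2, 5]; 1 leaf entered; closest P0.

== RESULT ==
1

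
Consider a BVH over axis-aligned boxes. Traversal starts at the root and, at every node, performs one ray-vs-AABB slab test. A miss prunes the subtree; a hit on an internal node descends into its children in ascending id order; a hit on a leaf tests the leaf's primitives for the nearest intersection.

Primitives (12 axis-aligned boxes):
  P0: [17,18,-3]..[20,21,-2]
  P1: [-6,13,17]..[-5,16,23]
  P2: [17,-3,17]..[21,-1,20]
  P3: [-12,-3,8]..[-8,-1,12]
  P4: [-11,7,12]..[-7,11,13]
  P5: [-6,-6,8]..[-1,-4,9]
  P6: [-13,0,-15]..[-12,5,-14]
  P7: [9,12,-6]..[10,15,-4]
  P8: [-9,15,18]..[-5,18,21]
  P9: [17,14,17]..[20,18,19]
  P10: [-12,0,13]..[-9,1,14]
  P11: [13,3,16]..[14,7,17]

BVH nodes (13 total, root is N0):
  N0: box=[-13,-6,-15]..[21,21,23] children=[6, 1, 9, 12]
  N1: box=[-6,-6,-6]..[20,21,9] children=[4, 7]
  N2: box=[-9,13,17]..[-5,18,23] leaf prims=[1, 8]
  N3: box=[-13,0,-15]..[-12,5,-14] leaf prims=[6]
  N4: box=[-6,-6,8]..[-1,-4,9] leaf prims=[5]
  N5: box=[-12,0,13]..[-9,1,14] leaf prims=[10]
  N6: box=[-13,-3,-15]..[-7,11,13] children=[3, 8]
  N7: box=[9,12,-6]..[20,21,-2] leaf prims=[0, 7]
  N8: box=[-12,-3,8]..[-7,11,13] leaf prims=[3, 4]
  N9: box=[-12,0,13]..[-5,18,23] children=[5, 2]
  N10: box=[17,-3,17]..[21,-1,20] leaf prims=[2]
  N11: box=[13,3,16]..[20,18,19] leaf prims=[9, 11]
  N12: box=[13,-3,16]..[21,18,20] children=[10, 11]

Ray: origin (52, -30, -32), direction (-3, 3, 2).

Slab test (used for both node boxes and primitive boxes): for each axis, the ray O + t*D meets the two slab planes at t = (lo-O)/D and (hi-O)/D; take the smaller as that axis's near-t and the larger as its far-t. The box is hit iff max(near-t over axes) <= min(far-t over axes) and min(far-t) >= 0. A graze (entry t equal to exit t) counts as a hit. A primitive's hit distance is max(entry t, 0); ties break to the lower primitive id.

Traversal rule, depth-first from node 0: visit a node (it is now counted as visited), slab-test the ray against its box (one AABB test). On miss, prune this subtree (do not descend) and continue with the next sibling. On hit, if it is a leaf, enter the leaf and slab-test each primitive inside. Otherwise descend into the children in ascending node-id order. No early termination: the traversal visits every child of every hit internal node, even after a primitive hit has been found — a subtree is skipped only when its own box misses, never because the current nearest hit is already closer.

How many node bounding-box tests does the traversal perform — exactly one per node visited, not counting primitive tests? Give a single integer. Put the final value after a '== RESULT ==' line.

Traverse from the root:
N0 x:[31/3,65/3] y:[8,17] z:[17/2,55/2] -> hit [31/3,17], descend [1, 6, 9, 12]
  N1 x:[32/3,58/3] y:[8,17] z:[13,41/2] -> hit [13,17], descend [4, 7]
    N4 x:[53/3,58/3] y:[8,26/3] z:[20,41/2] -> miss, prune
    N7 x:[32/3,43/3] y:[14,17] z:[13,15] -> hit [14,43/3] leaf, test {P0(miss), P7@t=14}
  N6 x:[59/3,65/3] y:[9,41/3] z:[17/2,45/2] -> miss, prune
  N9 x:[19,64/3] y:[10,16] z:[45/2,55/2] -> miss, prune
  N12 x:[31/3,13] y:[9,16] z:[24,26] -> miss, prune

order=[0, 1, 4, 7, 6, 9, 12]  |boxes|=7  |leaves|=1  hit=P7

== RESULT ==
7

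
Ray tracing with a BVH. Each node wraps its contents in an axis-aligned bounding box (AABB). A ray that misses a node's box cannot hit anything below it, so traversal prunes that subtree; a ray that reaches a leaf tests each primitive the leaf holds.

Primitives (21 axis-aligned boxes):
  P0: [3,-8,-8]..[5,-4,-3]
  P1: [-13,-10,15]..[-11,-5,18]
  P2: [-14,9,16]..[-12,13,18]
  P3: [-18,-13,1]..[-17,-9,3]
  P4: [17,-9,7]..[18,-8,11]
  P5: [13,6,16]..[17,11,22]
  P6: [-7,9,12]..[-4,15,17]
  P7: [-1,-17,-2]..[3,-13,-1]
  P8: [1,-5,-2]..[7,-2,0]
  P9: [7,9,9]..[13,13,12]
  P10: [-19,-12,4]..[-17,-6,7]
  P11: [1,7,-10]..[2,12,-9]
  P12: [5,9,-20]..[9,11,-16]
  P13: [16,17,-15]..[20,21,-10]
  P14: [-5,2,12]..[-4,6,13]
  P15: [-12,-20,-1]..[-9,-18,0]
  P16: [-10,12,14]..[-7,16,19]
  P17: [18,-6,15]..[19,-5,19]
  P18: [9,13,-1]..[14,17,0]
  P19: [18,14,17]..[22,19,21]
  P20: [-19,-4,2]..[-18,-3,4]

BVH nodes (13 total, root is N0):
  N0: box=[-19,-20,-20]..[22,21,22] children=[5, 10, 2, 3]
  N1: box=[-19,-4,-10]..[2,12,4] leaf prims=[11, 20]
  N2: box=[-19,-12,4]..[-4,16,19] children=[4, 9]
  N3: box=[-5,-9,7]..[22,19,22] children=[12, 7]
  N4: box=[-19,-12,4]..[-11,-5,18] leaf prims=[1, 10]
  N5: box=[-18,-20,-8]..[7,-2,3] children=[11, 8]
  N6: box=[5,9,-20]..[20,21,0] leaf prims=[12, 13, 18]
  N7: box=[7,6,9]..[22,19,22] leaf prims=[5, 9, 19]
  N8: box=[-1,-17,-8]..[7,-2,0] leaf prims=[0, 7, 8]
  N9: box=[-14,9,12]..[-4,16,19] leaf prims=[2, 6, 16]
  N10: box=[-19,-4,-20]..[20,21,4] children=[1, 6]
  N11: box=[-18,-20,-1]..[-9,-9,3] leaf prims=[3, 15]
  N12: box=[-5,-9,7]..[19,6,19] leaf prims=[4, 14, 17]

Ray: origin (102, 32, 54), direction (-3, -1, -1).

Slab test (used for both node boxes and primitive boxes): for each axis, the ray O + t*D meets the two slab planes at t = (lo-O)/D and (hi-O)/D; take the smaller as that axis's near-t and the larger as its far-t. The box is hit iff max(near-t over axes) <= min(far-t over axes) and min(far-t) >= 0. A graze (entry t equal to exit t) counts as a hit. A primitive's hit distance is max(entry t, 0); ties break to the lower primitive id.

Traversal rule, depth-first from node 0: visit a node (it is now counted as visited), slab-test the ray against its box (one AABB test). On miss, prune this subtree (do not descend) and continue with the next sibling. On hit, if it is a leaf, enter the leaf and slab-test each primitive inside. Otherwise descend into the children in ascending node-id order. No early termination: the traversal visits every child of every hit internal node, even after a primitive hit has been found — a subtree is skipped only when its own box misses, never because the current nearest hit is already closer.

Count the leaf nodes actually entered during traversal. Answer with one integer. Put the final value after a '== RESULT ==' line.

Walk:
N0 x:[80/3,121/3] y:[11,52] z:[32,74] -> hit [32,121/3], descend [2, 3, 5, 10]
  N2 x:[106/3,121/3] y:[16,44] z:[35,50] -> hit [106/3,121/3], descend [4, 9]
    N4 x:[113/3,121/3] y:[37,44] z:[36,50] -> hit [113/3,121/3] leaf, test {P1@t=113/3, P10(miss)}
    N9 x:[106/3,116/3] y:[16,23] z:[35,42] -> miss, prune
  N3 x:[80/3,107/3] y:[13,41] z:[32,47] -> hit [32,107/3], descend [7, 12]
    N7 x:[80/3,95/3] y:[13,26] z:[32,45] -> miss, prune
    N12 x:[83/3,107/3] y:[26,41] z:[35,47] -> hit [35,107/3] leaf, test {P4(miss), P14(miss), P17(miss)}
  N5 x:[95/3,40] y:[34,52] z:[51,62] -> miss, prune
  N10 x:[82/3,121/3] y:[11,36] z:[50,74] -> miss, prune

Visited [0, 2, 4, 9, 3, 7, 12, 5, 10]. Tests: 9 box, 2 leaf. Nearest: P1.

== RESULT ==
2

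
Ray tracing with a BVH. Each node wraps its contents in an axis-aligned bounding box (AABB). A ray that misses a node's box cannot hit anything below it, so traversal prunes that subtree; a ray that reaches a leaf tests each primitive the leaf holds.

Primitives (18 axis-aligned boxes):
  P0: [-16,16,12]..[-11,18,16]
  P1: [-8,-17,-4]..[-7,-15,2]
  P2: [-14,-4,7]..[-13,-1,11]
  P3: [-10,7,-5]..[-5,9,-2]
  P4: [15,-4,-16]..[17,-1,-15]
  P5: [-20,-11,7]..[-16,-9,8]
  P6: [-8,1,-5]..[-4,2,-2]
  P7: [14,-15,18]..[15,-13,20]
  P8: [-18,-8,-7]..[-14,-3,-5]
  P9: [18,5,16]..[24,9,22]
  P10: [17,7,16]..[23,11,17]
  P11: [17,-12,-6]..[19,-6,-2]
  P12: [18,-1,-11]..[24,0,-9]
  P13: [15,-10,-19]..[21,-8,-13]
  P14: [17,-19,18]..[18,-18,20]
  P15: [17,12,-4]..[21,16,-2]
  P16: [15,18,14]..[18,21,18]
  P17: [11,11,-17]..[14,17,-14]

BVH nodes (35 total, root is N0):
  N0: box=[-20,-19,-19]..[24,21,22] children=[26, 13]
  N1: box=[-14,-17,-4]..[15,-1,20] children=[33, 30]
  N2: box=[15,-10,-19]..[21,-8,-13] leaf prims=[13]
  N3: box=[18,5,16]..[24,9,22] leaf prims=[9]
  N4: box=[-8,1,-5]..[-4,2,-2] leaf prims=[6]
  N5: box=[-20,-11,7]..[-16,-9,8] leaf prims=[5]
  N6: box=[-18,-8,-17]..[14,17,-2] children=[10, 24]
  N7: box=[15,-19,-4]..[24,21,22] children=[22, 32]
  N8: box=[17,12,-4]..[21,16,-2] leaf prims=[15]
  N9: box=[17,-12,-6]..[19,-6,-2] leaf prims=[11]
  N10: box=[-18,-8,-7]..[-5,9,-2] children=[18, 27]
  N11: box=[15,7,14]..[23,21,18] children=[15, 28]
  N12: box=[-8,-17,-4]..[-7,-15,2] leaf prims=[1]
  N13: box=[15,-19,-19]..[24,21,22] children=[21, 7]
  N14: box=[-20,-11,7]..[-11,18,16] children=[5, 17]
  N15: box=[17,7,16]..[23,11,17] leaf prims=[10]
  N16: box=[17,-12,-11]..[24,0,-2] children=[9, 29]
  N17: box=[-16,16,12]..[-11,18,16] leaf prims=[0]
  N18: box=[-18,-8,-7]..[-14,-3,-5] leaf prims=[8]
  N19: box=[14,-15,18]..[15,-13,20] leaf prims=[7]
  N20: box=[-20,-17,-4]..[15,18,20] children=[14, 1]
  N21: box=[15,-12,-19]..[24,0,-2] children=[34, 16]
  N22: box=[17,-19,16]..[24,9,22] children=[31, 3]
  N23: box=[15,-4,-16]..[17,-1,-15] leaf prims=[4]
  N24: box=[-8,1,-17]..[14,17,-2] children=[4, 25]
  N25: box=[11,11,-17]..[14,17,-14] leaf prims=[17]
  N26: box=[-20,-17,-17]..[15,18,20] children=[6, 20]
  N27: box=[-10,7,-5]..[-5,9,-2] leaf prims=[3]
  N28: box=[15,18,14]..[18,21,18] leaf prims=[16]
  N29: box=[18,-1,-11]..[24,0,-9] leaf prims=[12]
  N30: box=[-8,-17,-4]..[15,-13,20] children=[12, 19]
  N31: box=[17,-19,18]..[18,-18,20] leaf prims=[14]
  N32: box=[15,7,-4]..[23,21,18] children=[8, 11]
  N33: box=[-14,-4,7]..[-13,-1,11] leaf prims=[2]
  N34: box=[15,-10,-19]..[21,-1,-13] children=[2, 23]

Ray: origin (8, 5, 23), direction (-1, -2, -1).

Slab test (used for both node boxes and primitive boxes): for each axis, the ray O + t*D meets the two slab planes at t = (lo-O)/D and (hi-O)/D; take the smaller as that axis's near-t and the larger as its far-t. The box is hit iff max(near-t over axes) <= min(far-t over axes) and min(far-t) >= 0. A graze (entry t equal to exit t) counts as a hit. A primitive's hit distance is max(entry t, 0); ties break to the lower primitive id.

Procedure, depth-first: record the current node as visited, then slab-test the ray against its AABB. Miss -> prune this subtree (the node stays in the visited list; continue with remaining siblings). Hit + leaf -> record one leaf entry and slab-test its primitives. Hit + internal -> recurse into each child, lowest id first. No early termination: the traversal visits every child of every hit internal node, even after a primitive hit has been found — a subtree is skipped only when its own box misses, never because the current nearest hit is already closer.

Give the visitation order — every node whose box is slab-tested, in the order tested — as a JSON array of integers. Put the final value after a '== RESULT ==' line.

Walk:
N0 x:[-16,28] y:[-8,12] z:[1,42] -> hit [1,12], descend [13, 26]
  N13 x:[-16,-7] y:[-8,12] z:[1,42] -> miss, prune
  N26 x:[-7,28] y:[-13/2,11] z:[3,40] -> hit [3,11], descend [6, 20]
    N6 x:[-6,26] y:[-6,13/2] z:[25,40] -> miss, prune
    N20 x:[-7,28] y:[-13/2,11] z:[3,27] -> hit [3,11], descend [1, 14]
      N1 x:[-7,22] y:[3,11] z:[3,27] -> hit [3,11], descend [30, 33]
        N30 x:[-7,16] y:[9,11] z:[3,27] -> hit [9,11], descend [12, 19]
          N12 x:[15,16] y:[10,11] z:[21,27] -> miss, prune
          N19 x:[-7,-6] y:[9,10] z:[3,5] -> miss, prune
        N33 x:[21,22] y:[3,9/2] z:[12,16] -> miss, prune
      N14 x:[19,28] y:[-13/2,8] z:[7,16] -> miss, prune

Visited [0, 13, 26, 6, 20, 1, 30, 12, 19, 33, 14]. Tests: 11 box, 0 leaf. Nearest: miss.

== RESULT ==
[0, 13, 26, 6, 20, 1, 30, 12, 19, 33, 14]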